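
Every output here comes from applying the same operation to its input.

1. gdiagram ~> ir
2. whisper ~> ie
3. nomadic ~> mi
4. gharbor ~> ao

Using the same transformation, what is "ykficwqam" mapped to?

fwm

The pattern: keep one character in every 3, starting at position 3 (positions 3rd, 6th, 9th, ...).
For "ykficwqam" the result is "fwm".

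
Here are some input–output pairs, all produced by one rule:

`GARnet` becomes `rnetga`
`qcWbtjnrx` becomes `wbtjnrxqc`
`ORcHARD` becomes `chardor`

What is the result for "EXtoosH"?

The rule is to move the first 2 characters to the end (rotate left by 2), then convert every letter to lowercase.
Working it through for "EXtoosH": intermediate "toosHEX", final "tooshex".

tooshex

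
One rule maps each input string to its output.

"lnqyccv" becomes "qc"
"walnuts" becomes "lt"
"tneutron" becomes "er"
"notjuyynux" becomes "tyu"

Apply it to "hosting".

The rule is to keep one character in every 3, starting at position 3 (positions 3rd, 6th, 9th, ...).
So "hosting" becomes "sn".

sn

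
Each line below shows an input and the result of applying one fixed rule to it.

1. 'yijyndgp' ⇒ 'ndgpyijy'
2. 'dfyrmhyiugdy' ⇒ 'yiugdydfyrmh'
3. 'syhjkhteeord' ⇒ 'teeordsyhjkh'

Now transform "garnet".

Each output is the input with this applied: swap the front and back halves of the string.
Doing the same to "garnet": "netgar".

netgar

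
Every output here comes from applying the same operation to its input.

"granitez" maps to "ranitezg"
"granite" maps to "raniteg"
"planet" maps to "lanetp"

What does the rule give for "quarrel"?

Each output is the input with this applied: move the first character to the end.
Applying that to "quarrel" gives "uarrelq".

uarrelq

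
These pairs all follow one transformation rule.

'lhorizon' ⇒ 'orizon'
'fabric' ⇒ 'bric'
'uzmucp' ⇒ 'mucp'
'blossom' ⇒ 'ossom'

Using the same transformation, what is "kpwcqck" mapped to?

Each output is the input with this applied: delete the first 2 characters.
Applying that to "kpwcqck" gives "wcqck".

wcqck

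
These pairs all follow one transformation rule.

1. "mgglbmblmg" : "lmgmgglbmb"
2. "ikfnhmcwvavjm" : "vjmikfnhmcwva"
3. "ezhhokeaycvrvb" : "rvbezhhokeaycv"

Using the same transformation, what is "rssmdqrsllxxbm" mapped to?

xbmrssmdqrsllx

The pattern: move the last 3 characters to the front (rotate right by 3).
Doing the same to "rssmdqrsllxxbm": "xbmrssmdqrsllx".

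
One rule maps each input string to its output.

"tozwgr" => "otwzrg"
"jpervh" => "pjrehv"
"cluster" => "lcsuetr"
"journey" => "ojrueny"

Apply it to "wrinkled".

Rule — swap each adjacent pair of characters (1↔2, 3↔4, ...).
So "wrinkled" becomes "rwnilkde".

rwnilkde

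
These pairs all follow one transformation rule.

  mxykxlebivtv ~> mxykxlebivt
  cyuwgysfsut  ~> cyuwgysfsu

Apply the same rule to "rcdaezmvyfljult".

rcdaezmvyfljul

What's happening: delete the last character.
On "rcdaezmvyfljult" that produces "rcdaezmvyfljul".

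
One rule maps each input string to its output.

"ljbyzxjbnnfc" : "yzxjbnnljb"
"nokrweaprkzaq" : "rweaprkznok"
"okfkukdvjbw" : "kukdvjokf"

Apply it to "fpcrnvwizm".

rnvwifpc

Rule — delete the last 2 characters, then move the first 3 characters to the end (rotate left by 3).
For "fpcrnvwizm", step one produces "fpcrnvwi"; step two turns that into "rnvwifpc".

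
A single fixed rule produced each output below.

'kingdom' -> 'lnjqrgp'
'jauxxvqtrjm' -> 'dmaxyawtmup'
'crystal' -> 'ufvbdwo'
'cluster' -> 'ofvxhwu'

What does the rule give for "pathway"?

Rule — shift every letter 3 places forward in the alphabet (wrapping around), then swap each adjacent pair of characters (1↔2, 3↔4, ...).
Applying both steps to "pathway": "sdwkzdb", then "dskwdzb".

dskwdzb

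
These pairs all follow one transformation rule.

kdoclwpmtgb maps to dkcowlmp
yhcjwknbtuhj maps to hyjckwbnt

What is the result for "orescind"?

Rule — delete the last 3 characters, then swap each adjacent pair of characters (1↔2, 3↔4, ...).
For "orescind", step one produces "oresc"; step two turns that into "rosec".

rosec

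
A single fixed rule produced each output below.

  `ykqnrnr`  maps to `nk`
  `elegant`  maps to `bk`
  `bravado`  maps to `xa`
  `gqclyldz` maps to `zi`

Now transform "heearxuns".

bup

What's happening: keep one character in every 3, starting at position 3 (positions 3rd, 6th, 9th, ...), then shift every letter 3 places backward in the alphabet (wrapping around).
For "heearxuns", step one produces "exs"; step two turns that into "bup".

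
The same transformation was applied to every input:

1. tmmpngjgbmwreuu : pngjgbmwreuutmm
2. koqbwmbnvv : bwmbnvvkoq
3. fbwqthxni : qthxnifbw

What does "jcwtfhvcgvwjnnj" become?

tfhvcgvwjnnjjcw

In each case the input is transformed by: move the first 3 characters to the end (rotate left by 3).
So "jcwtfhvcgvwjnnj" becomes "tfhvcgvwjnnjjcw".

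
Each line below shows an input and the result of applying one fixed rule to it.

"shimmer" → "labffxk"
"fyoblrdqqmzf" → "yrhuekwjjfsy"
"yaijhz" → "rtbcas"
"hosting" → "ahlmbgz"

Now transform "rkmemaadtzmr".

kdfxfttwmsfk

Each output is the input with this applied: shift every letter 7 places backward in the alphabet (wrapping around).
On "rkmemaadtzmr" that produces "kdfxfttwmsfk".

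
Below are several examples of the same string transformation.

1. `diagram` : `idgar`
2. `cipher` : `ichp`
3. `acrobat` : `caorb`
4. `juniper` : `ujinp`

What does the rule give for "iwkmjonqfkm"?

What's happening: delete the last 2 characters, then swap each adjacent pair of characters (1↔2, 3↔4, ...).
On "iwkmjonqfkm": the first step gives "iwkmjonqf", and the second then gives "wimkojqnf".
(Check on "cipher": → "ciph" → "ichp" ✓)

wimkojqnf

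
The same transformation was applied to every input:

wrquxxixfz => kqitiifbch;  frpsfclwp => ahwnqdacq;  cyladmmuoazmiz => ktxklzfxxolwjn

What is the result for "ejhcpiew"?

Looking at the pairs, the operation is to shift every letter 11 places forward in the alphabet (wrapping around), then reverse the string.
Working it through for "ejhcpiew": intermediate "pusnatph", final "hptansup".
(Check on "cyladmmuoazmiz": → "njwloxxfzlkxtk" → "ktxklzfxxolwjn" ✓)

hptansup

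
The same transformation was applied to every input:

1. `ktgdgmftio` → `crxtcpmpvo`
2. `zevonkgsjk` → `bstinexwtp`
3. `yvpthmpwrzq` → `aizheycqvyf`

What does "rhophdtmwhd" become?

The rule is to shift every letter 9 places forward in the alphabet (wrapping around), then move the last 3 characters to the front (rotate right by 3).
Starting from "rhophdtmwhd": after the first operation, "aqxyqmcvfqm"; after the second, "fqmaqxyqmcv".

fqmaqxyqmcv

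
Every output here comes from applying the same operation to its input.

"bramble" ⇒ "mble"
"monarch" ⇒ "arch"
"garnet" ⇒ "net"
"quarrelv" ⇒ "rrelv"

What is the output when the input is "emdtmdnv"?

tmdnv

Each output is the input with this applied: delete the first 3 characters.
Doing the same to "emdtmdnv": "tmdnv".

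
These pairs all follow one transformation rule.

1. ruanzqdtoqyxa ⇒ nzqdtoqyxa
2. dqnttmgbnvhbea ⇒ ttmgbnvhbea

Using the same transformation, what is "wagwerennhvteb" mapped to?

In each case the input is transformed by: delete the first 3 characters.
For "wagwerennhvteb" the result is "werennhvteb".

werennhvteb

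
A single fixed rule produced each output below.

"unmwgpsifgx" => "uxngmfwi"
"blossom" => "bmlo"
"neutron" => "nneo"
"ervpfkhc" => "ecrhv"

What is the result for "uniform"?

The rule is to take characters alternately from the front and the back (1st, last, 2nd, 2nd-last, ...), then delete the last 3 characters.
Applying that to "uniform" gives "umnr".

umnr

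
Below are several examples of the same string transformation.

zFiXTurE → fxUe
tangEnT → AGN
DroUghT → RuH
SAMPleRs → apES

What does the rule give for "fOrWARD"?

owr

Each output is the input with this applied: flip the case of every letter, then keep every other character starting from the second (positions 2nd, 4th, 6th, ...).
Working it through for "fOrWARD": intermediate "FoRward", final "owr".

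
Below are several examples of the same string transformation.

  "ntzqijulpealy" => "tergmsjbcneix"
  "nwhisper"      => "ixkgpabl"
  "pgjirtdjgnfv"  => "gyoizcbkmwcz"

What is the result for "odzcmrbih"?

Looking at the pairs, the operation is to shift every letter 7 places backward in the alphabet (wrapping around), then move the last 3 characters to the front (rotate right by 3).
Working it through for "odzcmrbih": intermediate "hwsvfkuba", final "ubahwsvfk".

ubahwsvfk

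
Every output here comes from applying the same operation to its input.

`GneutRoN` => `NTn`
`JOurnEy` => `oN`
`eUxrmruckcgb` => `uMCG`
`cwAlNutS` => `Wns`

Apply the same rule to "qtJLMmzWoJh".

TmwH

What's happening: keep one character in every 3, starting at position 2 (positions 2nd, 5th, 8th, ...), then flip the case of every letter.
Applying both steps to "qtJLMmzWoJh": "tMWh", then "TmwH".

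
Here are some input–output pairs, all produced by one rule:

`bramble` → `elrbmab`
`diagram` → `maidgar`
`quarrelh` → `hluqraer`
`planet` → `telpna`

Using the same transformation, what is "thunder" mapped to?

rehtnud

Looking at the pairs, the operation is to move the last 2 characters to the front (rotate right by 2), then swap each adjacent pair of characters (1↔2, 3↔4, ...).
"thunder" → "erthund" → "rehtnud".
(Check on "diagram": → "amdiagr" → "maidgar" ✓)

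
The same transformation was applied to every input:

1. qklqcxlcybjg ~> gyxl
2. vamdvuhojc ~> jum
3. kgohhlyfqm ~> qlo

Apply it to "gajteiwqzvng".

In each case the input is transformed by: keep one character in every 3, starting at position 3 (positions 3rd, 6th, 9th, ...), then reverse the string.
For "gajteiwqzvng", step one produces "jizg"; step two turns that into "gzij".

gzij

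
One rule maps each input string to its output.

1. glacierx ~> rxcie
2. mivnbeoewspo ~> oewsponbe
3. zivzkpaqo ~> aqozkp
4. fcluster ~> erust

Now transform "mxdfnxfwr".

The pattern: delete the first 3 characters, then move the first 3 characters to the end (rotate left by 3).
On "mxdfnxfwr" that produces "fwrfnx".

fwrfnx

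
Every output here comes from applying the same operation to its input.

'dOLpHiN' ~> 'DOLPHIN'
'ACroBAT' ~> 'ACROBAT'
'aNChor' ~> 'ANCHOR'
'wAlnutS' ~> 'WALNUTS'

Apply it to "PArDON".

PARDON

Each output is the input with this applied: convert every letter to uppercase.
Applying that to "PArDON" gives "PARDON".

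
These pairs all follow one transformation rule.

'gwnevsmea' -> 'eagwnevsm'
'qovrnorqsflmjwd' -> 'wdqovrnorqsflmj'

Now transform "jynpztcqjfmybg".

The rule is to move the last 2 characters to the front (rotate right by 2).
For "jynpztcqjfmybg" the result is "bgjynpztcqjfmy".

bgjynpztcqjfmy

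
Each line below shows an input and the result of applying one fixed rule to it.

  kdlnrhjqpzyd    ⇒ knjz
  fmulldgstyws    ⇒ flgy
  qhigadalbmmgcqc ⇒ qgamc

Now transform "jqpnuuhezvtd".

Each output is the input with this applied: keep one character in every 3, starting at position 1 (positions 1st, 4th, 7th, ...).
Applying that to "jqpnuuhezvtd" gives "jnhv".

jnhv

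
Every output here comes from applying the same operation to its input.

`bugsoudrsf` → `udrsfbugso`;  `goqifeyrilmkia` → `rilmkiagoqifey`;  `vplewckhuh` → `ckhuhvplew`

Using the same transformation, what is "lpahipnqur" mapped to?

The transformation: swap the front and back halves of the string.
On "lpahipnqur" that produces "pnqurlpahi".

pnqurlpahi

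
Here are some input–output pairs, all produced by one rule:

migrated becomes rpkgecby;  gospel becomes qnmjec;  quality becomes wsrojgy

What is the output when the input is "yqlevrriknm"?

The pattern: sort the characters into reverse alphabetical order, then shift every letter 2 places backward in the alphabet (wrapping around).
"yqlevrriknm" → "yvrrqnmlkie" → "wtppolkjigc".

wtppolkjigc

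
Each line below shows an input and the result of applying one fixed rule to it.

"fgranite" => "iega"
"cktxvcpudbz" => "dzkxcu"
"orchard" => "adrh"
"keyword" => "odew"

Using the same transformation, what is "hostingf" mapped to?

What's happening: move the last 3 characters to the front (rotate right by 3), then keep every other character starting from the first (positions 1st, 3rd, 5th, ...).
Applying that to "hostingf" gives "nfot".

nfot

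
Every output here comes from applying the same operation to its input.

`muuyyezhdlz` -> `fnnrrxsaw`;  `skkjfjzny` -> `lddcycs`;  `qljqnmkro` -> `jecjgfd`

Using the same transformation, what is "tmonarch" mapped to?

Each output is the input with this applied: delete the last 2 characters, then shift every letter 7 places backward in the alphabet (wrapping around).
Working it through for "tmonarch": intermediate "tmonar", final "mfhgtk".
(Check on "muuyyezhdlz": → "muuyyezhd" → "fnnrrxsaw" ✓)

mfhgtk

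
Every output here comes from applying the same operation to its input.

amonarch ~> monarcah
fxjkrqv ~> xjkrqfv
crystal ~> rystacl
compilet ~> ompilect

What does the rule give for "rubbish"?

Rule — swap the first and last characters, then move the first character to the end.
Applying both steps to "rubbish": "hubbisr", then "ubbisrh".

ubbisrh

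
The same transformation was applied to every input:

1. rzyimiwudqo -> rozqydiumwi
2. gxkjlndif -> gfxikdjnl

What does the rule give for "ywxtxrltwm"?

The rule is to take characters alternately from the front and the back (1st, last, 2nd, 2nd-last, ...).
Doing the same to "ywxtxrltwm": "ymwwxttlxr".

ymwwxttlxr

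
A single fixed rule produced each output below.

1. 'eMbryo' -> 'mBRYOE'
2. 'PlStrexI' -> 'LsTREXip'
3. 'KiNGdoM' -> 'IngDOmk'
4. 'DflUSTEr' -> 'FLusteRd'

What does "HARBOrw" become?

arboRWh

What's happening: flip the case of every letter, then move the first character to the end.
Applying both steps to "HARBOrw": "harboRW", then "arboRWh".
(Check on "eMbryo": → "EmBRYO" → "mBRYOE" ✓)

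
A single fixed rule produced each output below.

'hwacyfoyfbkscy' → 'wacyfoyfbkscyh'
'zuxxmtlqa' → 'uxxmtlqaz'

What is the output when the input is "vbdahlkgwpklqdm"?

bdahlkgwpklqdmv

What's happening: move the first character to the end.
So "vbdahlkgwpklqdm" becomes "bdahlkgwpklqdmv".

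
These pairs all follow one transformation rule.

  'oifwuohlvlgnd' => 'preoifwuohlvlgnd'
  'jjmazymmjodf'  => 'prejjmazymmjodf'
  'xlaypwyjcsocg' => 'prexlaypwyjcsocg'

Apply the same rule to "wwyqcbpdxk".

prewwyqcbpdxk

The transformation: prepend "pre".
So "wwyqcbpdxk" becomes "prewwyqcbpdxk".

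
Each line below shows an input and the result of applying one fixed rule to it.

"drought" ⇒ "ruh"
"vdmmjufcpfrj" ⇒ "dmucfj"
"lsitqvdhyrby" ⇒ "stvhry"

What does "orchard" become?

The transformation: keep every other character starting from the second (positions 2nd, 4th, 6th, ...).
Applying that to "orchard" gives "rhr".

rhr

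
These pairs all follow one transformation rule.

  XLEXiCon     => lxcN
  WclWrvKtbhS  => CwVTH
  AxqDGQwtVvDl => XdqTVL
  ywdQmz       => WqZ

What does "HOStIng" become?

The pattern: keep every other character starting from the second (positions 2nd, 4th, 6th, ...), then flip the case of every letter.
Applying that to "HOStIng" gives "oTN".

oTN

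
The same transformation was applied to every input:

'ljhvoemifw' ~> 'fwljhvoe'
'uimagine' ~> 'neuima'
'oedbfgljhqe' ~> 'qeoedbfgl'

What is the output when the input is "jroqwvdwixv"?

The pattern: move the last 2 characters to the front (rotate right by 2), then delete the last 2 characters.
So "jroqwvdwixv" becomes "xvjroqwvd".

xvjroqwvd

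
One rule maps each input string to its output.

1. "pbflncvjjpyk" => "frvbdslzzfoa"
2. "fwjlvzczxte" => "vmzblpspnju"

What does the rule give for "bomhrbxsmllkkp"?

What's happening: shift every letter 10 places backward in the alphabet (wrapping around).
So "bomhrbxsmllkkp" becomes "recxhrnicbbaaf".

recxhrnicbbaaf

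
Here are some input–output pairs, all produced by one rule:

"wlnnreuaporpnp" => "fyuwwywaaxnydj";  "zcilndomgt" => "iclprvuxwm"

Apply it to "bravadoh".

kqaxjmej

In each case the input is transformed by: shift every letter 9 places forward in the alphabet (wrapping around), then take characters alternately from the front and the back (1st, last, 2nd, 2nd-last, ...).
Starting from "bravadoh": after the first operation, "kajejmxq"; after the second, "kqaxjmej".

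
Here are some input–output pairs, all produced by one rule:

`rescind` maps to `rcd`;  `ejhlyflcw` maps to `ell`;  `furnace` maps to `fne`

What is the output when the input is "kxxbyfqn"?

kbq

The transformation: keep one character in every 3, starting at position 1 (positions 1st, 4th, 7th, ...).
On "kxxbyfqn" that produces "kbq".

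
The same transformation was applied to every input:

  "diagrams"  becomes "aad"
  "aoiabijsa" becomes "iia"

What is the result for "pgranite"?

rip

The pattern: move the first 2 characters to the end (rotate left by 2), then keep one character in every 3, starting at position 1 (positions 1st, 4th, 7th, ...).
"pgranite" → "ranitepg" → "rip".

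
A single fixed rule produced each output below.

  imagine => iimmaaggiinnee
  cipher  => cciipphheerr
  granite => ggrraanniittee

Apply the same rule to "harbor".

Looking at the pairs, the operation is to double every character.
Doing the same to "harbor": "hhaarrbboorr".

hhaarrbboorr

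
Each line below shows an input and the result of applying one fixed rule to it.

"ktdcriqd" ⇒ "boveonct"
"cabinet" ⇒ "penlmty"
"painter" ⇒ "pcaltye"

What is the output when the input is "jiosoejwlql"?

Rule — move the last 2 characters to the front (rotate right by 2), then shift every letter 11 places forward in the alphabet (wrapping around).
Starting from "jiosoejwlql": after the first operation, "qljiosoejwl"; after the second, "bwutzdzpuhw".

bwutzdzpuhw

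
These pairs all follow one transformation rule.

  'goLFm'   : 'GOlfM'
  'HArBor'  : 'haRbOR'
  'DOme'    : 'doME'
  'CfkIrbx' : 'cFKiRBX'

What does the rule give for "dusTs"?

DUStS

The rule is to flip the case of every letter.
On "dusTs" that produces "DUStS".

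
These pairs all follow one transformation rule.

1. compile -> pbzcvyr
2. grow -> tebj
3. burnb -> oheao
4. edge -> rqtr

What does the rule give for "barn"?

onea

Each output is the input with this applied: shift every letter 13 places forward in the alphabet (wrapping around) — i.e. ROT13.
On "barn" that produces "onea".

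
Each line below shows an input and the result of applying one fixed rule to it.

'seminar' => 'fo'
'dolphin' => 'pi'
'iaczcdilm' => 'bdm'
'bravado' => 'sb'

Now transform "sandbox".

bc

The pattern: shift every letter 1 place forward in the alphabet (wrapping around), then keep one character in every 3, starting at position 2 (positions 2nd, 5th, 8th, ...).
"sandbox" → "bc".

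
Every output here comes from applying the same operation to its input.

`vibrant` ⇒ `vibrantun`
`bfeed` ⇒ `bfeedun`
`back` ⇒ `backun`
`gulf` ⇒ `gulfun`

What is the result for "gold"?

goldun

Looking at the pairs, the operation is to append "un".
On "gold" that produces "goldun".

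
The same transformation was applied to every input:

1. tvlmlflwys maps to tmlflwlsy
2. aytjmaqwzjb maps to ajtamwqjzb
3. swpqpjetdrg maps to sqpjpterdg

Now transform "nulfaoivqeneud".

nfloavieqendu

What's happening: swap each adjacent pair of characters (1↔2, 3↔4, ...), then delete the first character.
"nulfaoivqeneud" → "unfloavieqendu" → "nfloavieqendu".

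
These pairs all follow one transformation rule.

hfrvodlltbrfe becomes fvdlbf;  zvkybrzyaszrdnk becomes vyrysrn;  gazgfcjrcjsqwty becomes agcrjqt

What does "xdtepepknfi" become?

The rule is to keep every other character starting from the second (positions 2nd, 4th, 6th, ...).
So "xdtepepknfi" becomes "deekf".

deekf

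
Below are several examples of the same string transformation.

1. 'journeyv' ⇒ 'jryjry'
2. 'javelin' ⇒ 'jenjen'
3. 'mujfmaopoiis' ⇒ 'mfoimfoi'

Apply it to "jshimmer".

What's happening: keep one character in every 3, starting at position 1 (positions 1st, 4th, 7th, ...), then write the whole string twice.
So "jshimmer" becomes "jiejie".
(Check on "mujfmaopoiis": → "mfoi" → "mfoimfoi" ✓)

jiejie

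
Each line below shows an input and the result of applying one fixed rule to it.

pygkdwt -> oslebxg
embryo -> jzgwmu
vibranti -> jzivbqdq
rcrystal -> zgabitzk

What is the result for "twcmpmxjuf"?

kuxufrcnbe

The pattern: move the first 2 characters to the end (rotate left by 2), then shift every letter 8 places forward in the alphabet (wrapping around).
So "twcmpmxjuf" becomes "kuxufrcnbe".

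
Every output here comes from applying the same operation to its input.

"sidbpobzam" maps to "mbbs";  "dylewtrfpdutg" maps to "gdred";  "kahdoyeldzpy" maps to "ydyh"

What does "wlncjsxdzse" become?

The pattern: reverse the string, then keep one character in every 3, starting at position 1 (positions 1st, 4th, 7th, ...).
"wlncjsxdzse" → "eszdxsjcnlw" → "edjl".
(Check on "kahdoyeldzpy": → "ypzdleyodhak" → "ydyh" ✓)

edjl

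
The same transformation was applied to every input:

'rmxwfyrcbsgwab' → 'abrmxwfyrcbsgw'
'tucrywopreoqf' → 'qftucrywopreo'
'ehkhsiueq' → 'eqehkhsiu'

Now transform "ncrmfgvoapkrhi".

Each output is the input with this applied: move the last 2 characters to the front (rotate right by 2).
For "ncrmfgvoapkrhi" the result is "hincrmfgvoapkr".

hincrmfgvoapkr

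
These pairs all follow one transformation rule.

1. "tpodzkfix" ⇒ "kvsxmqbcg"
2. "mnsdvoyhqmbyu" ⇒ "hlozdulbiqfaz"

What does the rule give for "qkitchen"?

arupgvxd

The transformation: shift every letter 13 places forward in the alphabet (wrapping around) — i.e. ROT13, then reverse the string.
So "qkitchen" becomes "arupgvxd".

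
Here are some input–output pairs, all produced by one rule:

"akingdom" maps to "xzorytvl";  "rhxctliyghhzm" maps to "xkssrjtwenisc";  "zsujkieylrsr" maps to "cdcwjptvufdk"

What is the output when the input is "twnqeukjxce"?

pniuvfpbyhe

Each output is the input with this applied: reverse the string, then shift every letter 11 places forward in the alphabet (wrapping around).
On "twnqeukjxce": the first step gives "ecxjkueqnwt", and the second then gives "pniuvfpbyhe".
(Check on "zsujkieylrsr": → "rsrlyeikjusz" → "cdcwjptvufdk" ✓)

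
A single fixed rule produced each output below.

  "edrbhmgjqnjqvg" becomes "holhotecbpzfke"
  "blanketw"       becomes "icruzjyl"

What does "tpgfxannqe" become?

Rule — shift every letter 2 places backward in the alphabet (wrapping around), then swap the front and back halves of the string.
Working it through for "tpgfxannqe": intermediate "rnedvylloc", final "yllocrnedv".

yllocrnedv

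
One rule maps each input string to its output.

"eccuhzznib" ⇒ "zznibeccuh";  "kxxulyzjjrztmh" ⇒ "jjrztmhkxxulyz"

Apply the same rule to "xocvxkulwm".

kulwmxocvx

What's happening: swap the front and back halves of the string.
On "xocvxkulwm" that produces "kulwmxocvx".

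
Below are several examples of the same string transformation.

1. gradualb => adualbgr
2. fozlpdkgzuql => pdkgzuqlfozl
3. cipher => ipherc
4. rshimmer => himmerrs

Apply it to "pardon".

Looking at the pairs, the operation is to swap the front and back halves of the string, then move the last 2 characters to the front (rotate right by 2).
Working it through for "pardon": intermediate "donpar", final "ardonp".

ardonp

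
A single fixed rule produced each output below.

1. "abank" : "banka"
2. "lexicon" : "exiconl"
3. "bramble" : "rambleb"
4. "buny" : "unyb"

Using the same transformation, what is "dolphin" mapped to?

olphind

Looking at the pairs, the operation is to move the first character to the end.
Doing the same to "dolphin": "olphind".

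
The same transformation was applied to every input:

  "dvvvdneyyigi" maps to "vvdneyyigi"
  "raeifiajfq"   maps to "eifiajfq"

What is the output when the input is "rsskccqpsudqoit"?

skccqpsudqoit

The rule is to delete the first 2 characters.
Applying that to "rsskccqpsudqoit" gives "skccqpsudqoit".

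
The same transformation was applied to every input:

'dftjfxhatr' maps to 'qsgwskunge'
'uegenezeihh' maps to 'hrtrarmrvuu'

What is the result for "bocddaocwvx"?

In each case the input is transformed by: shift every letter 13 places forward in the alphabet (wrapping around) — i.e. ROT13.
Doing the same to "bocddaocwvx": "obpqqnbpjik".

obpqqnbpjik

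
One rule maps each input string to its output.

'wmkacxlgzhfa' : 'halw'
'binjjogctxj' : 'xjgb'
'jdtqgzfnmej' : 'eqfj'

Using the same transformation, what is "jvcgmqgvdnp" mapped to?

What's happening: keep one character in every 3, starting at position 1 (positions 1st, 4th, 7th, ...), then swap the first and last characters.
Starting from "jvcgmqgvdnp": after the first operation, "jggn"; after the second, "nggj".

nggj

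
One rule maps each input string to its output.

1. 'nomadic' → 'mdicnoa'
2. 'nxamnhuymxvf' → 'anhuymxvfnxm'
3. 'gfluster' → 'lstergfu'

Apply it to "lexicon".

xconlei

Each output is the input with this applied: move the first 3 characters to the end (rotate left by 3), then swap the first and last characters.
"lexicon" → "iconlex" → "xconlei".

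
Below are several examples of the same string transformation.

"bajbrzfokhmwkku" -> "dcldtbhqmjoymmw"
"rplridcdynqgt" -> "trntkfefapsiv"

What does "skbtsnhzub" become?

What's happening: shift every letter 2 places forward in the alphabet (wrapping around).
"skbtsnhzub" → "umdvupjbwd".

umdvupjbwd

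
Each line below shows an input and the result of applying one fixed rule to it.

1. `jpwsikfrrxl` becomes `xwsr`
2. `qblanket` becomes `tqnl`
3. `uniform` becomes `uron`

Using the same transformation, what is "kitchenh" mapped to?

The rule is to sort the characters into reverse alphabetical order, then keep only the first 4 characters.
"kitchenh" → "tnkihhec" → "tnki".

tnki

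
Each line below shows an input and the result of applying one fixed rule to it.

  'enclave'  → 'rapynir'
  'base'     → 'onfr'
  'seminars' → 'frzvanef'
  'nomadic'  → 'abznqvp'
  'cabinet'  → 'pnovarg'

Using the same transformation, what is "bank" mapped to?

The transformation: shift every letter 13 places forward in the alphabet (wrapping around) — i.e. ROT13.
For "bank" the result is "onax".

onax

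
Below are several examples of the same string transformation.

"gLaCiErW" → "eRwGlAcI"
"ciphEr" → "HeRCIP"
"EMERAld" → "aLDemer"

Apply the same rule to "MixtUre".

What's happening: move the last 3 characters to the front (rotate right by 3), then flip the case of every letter.
Starting from "MixtUre": after the first operation, "UreMixt"; after the second, "uREmIXT".

uREmIXT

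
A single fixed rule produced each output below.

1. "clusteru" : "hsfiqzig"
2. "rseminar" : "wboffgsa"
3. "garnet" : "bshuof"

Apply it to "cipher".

Rule — swap the front and back halves of the string, then shift every letter 12 places backward in the alphabet (wrapping around).
For "cipher" the result is "vsfqwd".

vsfqwd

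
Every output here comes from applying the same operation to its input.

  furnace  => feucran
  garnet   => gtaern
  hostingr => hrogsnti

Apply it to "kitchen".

kniethc

In each case the input is transformed by: take characters alternately from the front and the back (1st, last, 2nd, 2nd-last, ...).
On "kitchen" that produces "kniethc".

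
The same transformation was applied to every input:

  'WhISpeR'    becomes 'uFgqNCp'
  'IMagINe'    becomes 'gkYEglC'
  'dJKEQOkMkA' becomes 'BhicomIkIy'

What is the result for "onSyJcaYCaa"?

In each case the input is transformed by: flip the case of every letter, then shift every letter 2 places backward in the alphabet (wrapping around).
Starting from "onSyJcaYCaa": after the first operation, "ONsYjCAycAA"; after the second, "MLqWhAYwaYY".

MLqWhAYwaYY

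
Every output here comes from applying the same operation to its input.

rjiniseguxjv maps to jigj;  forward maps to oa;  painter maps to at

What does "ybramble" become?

bme

The transformation: keep one character in every 3, starting at position 2 (positions 2nd, 5th, 8th, ...).
Applying that to "ybramble" gives "bme".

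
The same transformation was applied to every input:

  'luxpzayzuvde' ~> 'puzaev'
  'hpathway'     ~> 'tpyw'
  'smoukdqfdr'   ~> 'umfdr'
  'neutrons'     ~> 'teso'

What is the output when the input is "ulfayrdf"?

alfr

The rule is to keep every other character starting from the second (positions 2nd, 4th, 6th, ...), then swap each adjacent pair of characters (1↔2, 3↔4, ...).
"ulfayrdf" → "larf" → "alfr".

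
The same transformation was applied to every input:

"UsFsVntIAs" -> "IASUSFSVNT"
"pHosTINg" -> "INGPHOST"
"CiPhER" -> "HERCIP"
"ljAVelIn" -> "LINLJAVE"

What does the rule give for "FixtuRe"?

The rule is to move the last 3 characters to the front (rotate right by 3), then convert every letter to uppercase.
For "FixtuRe", step one produces "uReFixt"; step two turns that into "UREFIXT".
(Check on "ljAVelIn": → "lInljAVe" → "LINLJAVE" ✓)

UREFIXT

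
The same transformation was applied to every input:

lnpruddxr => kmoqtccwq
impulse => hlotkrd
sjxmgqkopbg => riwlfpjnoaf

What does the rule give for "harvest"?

gzqudrs

The rule is to shift every letter 1 place backward in the alphabet (wrapping around).
Doing the same to "harvest": "gzqudrs".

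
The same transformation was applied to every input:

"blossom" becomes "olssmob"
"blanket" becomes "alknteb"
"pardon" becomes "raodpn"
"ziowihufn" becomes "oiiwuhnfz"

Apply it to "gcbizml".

bczilmg

Each output is the input with this applied: move the first character to the end, then swap each adjacent pair of characters (1↔2, 3↔4, ...).
On "gcbizml" that produces "bczilmg".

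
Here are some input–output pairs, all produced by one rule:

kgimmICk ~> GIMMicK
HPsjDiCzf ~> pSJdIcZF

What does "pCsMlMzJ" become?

cSmLmZj

The pattern: flip the case of every letter, then delete the first character.
Applying both steps to "pCsMlMzJ": "PcSmLmZj", then "cSmLmZj".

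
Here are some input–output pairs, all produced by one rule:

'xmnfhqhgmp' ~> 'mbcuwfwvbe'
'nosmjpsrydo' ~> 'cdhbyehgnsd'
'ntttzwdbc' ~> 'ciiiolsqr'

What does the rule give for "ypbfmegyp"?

Each output is the input with this applied: shift every letter 11 places backward in the alphabet (wrapping around).
"ypbfmegyp" → "nequbtvne".

nequbtvne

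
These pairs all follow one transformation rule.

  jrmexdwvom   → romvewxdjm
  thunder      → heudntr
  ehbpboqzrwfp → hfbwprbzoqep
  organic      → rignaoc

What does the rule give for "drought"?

Each output is the input with this applied: take characters alternately from the front and the back (1st, last, 2nd, 2nd-last, ...), then move the first 2 characters to the end (rotate left by 2).
On "drought": the first step gives "dtrhogu", and the second then gives "rhogudt".

rhogudt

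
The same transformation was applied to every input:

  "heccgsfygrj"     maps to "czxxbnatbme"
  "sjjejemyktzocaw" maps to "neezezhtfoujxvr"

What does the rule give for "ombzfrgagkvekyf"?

jhwuambvbfqzfta

In each case the input is transformed by: shift every letter 5 places backward in the alphabet (wrapping around).
"ombzfrgagkvekyf" → "jhwuambvbfqzfta".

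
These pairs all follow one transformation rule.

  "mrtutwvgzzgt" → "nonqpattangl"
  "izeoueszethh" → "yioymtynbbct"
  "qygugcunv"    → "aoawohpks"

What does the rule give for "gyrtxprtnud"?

lnrjlnhoxas

Rule — move the first 2 characters to the end (rotate left by 2), then shift every letter 6 places backward in the alphabet (wrapping around).
Applying that to "gyrtxprtnud" gives "lnrjlnhoxas".
(Check on "mrtutwvgzzgt": → "tutwvgzzgtmr" → "nonqpattangl" ✓)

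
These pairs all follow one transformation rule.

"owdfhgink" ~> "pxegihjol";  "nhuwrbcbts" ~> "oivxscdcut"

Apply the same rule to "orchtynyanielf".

Each output is the input with this applied: shift every letter 1 place forward in the alphabet (wrapping around).
For "orchtynyanielf" the result is "psdiuzozbojfmg".

psdiuzozbojfmg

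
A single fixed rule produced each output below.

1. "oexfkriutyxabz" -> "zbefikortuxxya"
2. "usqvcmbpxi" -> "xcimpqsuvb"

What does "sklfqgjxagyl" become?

yfggjkllqsxa

In each case the input is transformed by: sort the characters into alphabetical order, then swap the first and last characters.
Starting from "sklfqgjxagyl": after the first operation, "afggjkllqsxy"; after the second, "yfggjkllqsxa".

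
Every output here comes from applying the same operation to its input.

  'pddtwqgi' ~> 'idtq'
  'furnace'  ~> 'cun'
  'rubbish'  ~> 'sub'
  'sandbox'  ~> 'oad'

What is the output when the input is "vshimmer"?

rsim

What's happening: keep every other character starting from the second (positions 2nd, 4th, 6th, ...), then move the last character to the front.
Working it through for "vshimmer": intermediate "simr", final "rsim".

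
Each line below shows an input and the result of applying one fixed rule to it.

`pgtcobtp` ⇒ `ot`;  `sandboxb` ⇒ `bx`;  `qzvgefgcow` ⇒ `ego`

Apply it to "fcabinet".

ie

The transformation: delete the first 3 characters, then keep every other character starting from the second (positions 2nd, 4th, 6th, ...).
"fcabinet" → "binet" → "ie".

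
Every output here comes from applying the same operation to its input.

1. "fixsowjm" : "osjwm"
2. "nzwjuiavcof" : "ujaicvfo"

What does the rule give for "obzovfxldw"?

voxfdlw

The transformation: delete the first 3 characters, then swap each adjacent pair of characters (1↔2, 3↔4, ...).
Applying that to "obzovfxldw" gives "voxfdlw".
(Check on "nzwjuiavcof": → "juiavcof" → "ujaicvfo" ✓)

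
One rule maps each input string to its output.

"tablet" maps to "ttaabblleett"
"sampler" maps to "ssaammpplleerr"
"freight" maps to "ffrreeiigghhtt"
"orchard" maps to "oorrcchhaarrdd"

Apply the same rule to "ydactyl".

yyddaaccttyyll

Each output is the input with this applied: double every character.
Applying that to "ydactyl" gives "yyddaaccttyyll".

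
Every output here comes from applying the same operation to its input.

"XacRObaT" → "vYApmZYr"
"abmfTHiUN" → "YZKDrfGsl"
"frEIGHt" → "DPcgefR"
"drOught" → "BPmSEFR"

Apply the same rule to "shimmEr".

Looking at the pairs, the operation is to shift every letter 2 places backward in the alphabet (wrapping around), then flip the case of every letter.
Doing the same to "shimmEr": "QFGKKcP".

QFGKKcP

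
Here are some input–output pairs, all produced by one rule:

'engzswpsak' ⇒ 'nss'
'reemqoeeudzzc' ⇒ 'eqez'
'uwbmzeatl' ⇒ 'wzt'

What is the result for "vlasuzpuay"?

luu

What's happening: keep one character in every 3, starting at position 2 (positions 2nd, 5th, 8th, ...).
"vlasuzpuay" → "luu".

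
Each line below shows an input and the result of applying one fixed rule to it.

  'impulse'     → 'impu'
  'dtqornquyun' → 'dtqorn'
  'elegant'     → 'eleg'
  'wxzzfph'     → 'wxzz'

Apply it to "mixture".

mixt

Each output is the input with this applied: take characters alternately from the front and the back (1st, last, 2nd, 2nd-last, ...), then keep every other character starting from the first (positions 1st, 3rd, 5th, ...).
"mixture" → "meirxut" → "mixt".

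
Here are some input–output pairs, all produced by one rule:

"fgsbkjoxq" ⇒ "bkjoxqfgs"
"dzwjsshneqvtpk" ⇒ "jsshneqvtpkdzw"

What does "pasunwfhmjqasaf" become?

The pattern: move the first 3 characters to the end (rotate left by 3).
Applying that to "pasunwfhmjqasaf" gives "unwfhmjqasafpas".

unwfhmjqasafpas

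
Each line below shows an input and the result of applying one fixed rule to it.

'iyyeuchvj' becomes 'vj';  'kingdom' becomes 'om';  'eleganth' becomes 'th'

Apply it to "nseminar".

Looking at the pairs, the operation is to keep only the last 2 characters.
On "nseminar" that produces "ar".

ar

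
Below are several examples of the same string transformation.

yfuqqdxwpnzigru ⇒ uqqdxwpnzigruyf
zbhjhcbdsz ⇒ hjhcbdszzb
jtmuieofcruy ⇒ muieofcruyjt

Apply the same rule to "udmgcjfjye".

The pattern: move the first 2 characters to the end (rotate left by 2).
"udmgcjfjye" → "mgcjfjyeud".

mgcjfjyeud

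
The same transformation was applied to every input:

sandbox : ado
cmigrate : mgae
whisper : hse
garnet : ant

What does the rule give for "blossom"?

What's happening: keep every other character starting from the second (positions 2nd, 4th, 6th, ...).
Applying that to "blossom" gives "lso".

lso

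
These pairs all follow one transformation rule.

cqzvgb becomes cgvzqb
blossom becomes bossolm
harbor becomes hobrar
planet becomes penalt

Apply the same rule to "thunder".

The transformation: swap the first and last characters, then reverse the string.
For "thunder" the result is "tednuhr".
(Check on "planet": → "tlanep" → "penalt" ✓)

tednuhr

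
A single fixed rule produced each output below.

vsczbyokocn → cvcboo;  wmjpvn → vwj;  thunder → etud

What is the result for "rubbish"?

srbi

In each case the input is transformed by: move the last 2 characters to the front (rotate right by 2), then keep every other character starting from the first (positions 1st, 3rd, 5th, ...).
Starting from "rubbish": after the first operation, "shrubbi"; after the second, "srbi".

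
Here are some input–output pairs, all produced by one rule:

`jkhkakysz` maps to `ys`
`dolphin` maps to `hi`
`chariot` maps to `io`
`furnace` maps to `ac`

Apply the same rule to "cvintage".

ag

In each case the input is transformed by: move the last character to the front, then keep only the last 2 characters.
On "cvintage" that produces "ag".
(Check on "chariot": → "tchario" → "io" ✓)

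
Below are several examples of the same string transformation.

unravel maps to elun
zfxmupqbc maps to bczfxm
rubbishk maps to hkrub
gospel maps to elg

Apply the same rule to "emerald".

ldem

What's happening: move the last 2 characters to the front (rotate right by 2), then delete the last 3 characters.
Doing the same to "emerald": "ldem".
(Check on "unravel": → "elunrav" → "elun" ✓)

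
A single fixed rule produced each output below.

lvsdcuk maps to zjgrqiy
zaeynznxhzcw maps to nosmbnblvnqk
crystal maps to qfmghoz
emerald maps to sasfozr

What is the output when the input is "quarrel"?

eioffsz

What's happening: shift every letter 12 places backward in the alphabet (wrapping around).
So "quarrel" becomes "eioffsz".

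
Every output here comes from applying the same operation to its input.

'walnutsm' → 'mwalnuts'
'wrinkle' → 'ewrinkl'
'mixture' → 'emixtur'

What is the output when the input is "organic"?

The transformation: move the last character to the front.
Applying that to "organic" gives "corgani".

corgani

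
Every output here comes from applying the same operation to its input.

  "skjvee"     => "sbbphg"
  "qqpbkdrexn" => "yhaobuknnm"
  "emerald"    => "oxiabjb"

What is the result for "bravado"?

sxalyox

The transformation: move the first 3 characters to the end (rotate left by 3), then shift every letter 3 places backward in the alphabet (wrapping around).
"bravado" → "vadobra" → "sxalyox".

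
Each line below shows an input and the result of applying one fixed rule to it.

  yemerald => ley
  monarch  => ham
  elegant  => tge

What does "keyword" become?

dwk

The rule is to keep one character in every 3, starting at position 1 (positions 1st, 4th, 7th, ...), then reverse the string.
Applying both steps to "keyword": "kwd", then "dwk".
(Check on "elegant": → "egt" → "tge" ✓)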